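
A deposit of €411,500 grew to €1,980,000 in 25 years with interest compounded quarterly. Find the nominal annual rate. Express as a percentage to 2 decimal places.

6.33%

The 100-period growth factor is 1,980,000/411,500 = 4.81166.
r/4 = 4.81166^(1/100) − 1 ≈ 0.0158345, so r ≈ 4·0.0158345 = 6.33380%.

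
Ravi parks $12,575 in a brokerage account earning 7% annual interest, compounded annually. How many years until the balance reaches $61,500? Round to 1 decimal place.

23.5 years

We need (1 + 0.07)^t = 4.8907, so t = ln 4.8907 / ln 1.07 ≈ 23.4608.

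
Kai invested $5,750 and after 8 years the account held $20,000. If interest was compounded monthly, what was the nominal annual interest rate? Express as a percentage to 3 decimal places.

(1 + r/12)^96 = 20,000/5,750 = 3.47826.
1 + r/12 = 3.47826^(1/96) ≈ 1.013069, so r/12 ≈ 0.0130694.
r ≈ 12·0.0130694 = 15.68326%.

15.683%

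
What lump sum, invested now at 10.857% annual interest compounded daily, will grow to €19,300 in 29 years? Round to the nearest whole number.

€829

Periodic rate = 10.857%/365 = 0.000297452; 10585 periods.
P = 19,300/(1 + 0.10857/365)^10585 ≈ 19,300/23.290878995 ≈ 828.6506.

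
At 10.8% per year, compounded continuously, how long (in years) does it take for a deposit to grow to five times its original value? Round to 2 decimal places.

14.90 years

e^(0.108t) = 5, so 0.108t = ln 5 ≈ 1.6094.
t ≈ 1.6094/0.108 ≈ 14.9022.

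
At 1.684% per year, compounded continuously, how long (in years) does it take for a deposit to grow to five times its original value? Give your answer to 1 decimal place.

95.6 years

e^(0.01684t) = 5, so 0.01684t = ln 5 ≈ 1.6094.
t ≈ 1.6094/0.01684 ≈ 95.5723.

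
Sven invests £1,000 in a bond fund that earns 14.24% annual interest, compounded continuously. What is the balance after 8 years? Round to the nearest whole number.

A = P·e^(rt) = 1,000·e^(0.1424·8) = 1,000·e^1.1392.
e^1.1392 ≈ 3.124267951, so A ≈ 3,124.2680.

£3,124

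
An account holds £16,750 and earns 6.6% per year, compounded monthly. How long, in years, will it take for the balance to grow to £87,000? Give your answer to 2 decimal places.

25.03 years

We need (1 + 0.0055)^(12t) = 5.194, so 12t = ln 5.194 / ln 1.0055 ≈ 300.3702.
t ≈ 300.3702/12 = 25.0309 years.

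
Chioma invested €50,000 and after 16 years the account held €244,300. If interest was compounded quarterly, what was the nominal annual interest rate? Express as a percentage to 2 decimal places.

(1 + r/4)^64 = 244,300/50,000 = 4.886.
1 + r/4 = 4.886^(1/64) ≈ 1.025097, so r/4 ≈ 0.0250968.
r ≈ 4·0.0250968 = 10.03874%.

10.04%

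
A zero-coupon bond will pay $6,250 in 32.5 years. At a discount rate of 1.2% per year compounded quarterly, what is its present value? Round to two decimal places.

$4,234.08

Growth factor = (1 + 0.003)^130 ≈ 1.476118736.
P = 6,250/1.476118736 ≈ 4,234.0767.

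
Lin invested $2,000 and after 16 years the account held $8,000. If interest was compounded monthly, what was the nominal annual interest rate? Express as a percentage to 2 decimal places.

8.70%

The 192-period growth factor is 8,000/2,000 = 4.
r/12 = 4^(1/192) − 1 ≈ 0.00724641, so r ≈ 12·0.00724641 = 8.69569%.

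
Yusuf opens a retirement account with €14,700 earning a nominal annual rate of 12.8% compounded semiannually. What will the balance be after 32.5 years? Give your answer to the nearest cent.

€828,940.11

Growth factor = (1 + 0.064)^65 ≈ 56.3904833741.
A ≈ 14,700 × 56.3904833741 ≈ 828,940.1056.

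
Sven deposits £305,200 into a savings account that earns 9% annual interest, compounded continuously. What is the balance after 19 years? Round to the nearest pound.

A = P·e^(rt) = 305,200·e^(0.09·19) = 305,200·e^1.71.
e^1.71 ≈ 5.528961477624, so A ≈ 1,687,439.0430.

£1,687,439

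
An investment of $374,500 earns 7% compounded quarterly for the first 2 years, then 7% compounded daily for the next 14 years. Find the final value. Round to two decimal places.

Phase 1: 374,500·(1 + 0.0175)^8 ≈ 430,256.2277.
Phase 2: 430,256.2277·(1 + 0.07/365)^5110 ≈ 1,146,291.1803.

$1,146,291.18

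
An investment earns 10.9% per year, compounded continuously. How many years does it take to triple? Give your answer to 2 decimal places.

10.08 years

e^(0.109t) = 3, so 0.109t = ln 3 ≈ 1.0986.
t ≈ 1.0986/0.109 ≈ 10.0790.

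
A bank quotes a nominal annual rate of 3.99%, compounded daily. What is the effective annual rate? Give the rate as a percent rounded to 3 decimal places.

4.070%

One year is 365 periods at 0.000109315 each: (1 + 0.000109315)^365 ≈ 1.040704.
EAR = 1.040704 − 1 ≈ 4.07044%.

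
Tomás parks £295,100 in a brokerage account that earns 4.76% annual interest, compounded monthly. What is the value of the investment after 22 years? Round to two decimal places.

£839,194.76

Growth factor = (1 + 0.0476/12)^264 ≈ 2.84376400749.
A ≈ 295,100 × 2.84376400749 ≈ 839,194.7586.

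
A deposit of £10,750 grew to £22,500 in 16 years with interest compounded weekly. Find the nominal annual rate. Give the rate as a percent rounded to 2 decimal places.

4.62%

(1 + r/52)^832 = 22,500/10,750 = 2.09302.
1 + r/52 = 2.09302^(1/832) ≈ 1.000888, so r/52 ≈ 0.000888146.
r ≈ 52·0.000888146 = 4.61836%.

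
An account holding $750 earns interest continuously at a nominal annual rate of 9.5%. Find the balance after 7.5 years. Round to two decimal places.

A = P·e^(rt) = 750·e^(0.095·7.5) = 750·e^0.7125.
e^0.7125 ≈ 2.039082598, so A ≈ 1,529.3119.

$1,529.31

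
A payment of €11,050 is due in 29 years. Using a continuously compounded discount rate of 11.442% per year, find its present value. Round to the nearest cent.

€400.22

P = A·e^(−rt) = 11,050·e^(−3.31818).
e^(−3.31818) ≈ 0.036218689821, so P ≈ 400.2165.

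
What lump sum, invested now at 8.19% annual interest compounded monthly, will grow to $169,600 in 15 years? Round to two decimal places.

Growth factor = (1 + 0.006825)^180 ≈ 3.40187490203.
P = 169,600/3.40187490203 ≈ 49,854.8609.

$49,854.86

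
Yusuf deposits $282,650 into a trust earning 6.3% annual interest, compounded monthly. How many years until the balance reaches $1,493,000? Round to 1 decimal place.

26.5 years

We need (1 + 0.00525)^(12t) = 5.2822, so 12t = ln 5.2822 / ln 1.00525 ≈ 317.8473.
t ≈ 317.8473/12 = 26.4873 years.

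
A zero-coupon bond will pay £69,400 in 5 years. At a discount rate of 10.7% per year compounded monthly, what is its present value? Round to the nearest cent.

£40,741.94

Periodic rate = 10.7%/12 = 0.00891667; 60 periods.
P = 69,400/(1 + 0.107/12)^60 ≈ 69,400/1.7034044672 ≈ 40,741.9385.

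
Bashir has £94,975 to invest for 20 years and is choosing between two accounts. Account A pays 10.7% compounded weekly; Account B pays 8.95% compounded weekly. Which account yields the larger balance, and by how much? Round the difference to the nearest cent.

A: (1 + 0.107/52)^1040 ≈ 8.4807703166, so 94,975 × 8.4807703166 ≈ 805,461.1608.
B: (1 + 0.0895/52)^1040 ≈ 5.98024377736, so 94,975 × 5.98024377736 ≈ 567,973.6528.
Difference ≈ 237,487.5081 in favor of A.

Account A, by £237,487.51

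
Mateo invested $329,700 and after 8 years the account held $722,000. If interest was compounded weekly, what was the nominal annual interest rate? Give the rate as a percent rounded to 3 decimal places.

(1 + r/52)^416 = 722,000/329,700 = 2.18987.
1 + r/52 = 2.18987^(1/416) ≈ 1.001886, so r/52 ≈ 0.00188601.
r ≈ 52·0.00188601 = 9.80726%.

9.807%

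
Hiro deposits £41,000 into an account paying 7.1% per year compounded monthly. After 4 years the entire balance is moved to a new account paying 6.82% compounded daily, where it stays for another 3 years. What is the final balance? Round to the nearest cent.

After 4 years at 7.1%: 41,000 × 1.3273216737 ≈ 54,420.1886.
Then 3 years at 6.82%: 54,420.1886 × 1.2270107019 ≈ 66,774.1538.

£66,774.15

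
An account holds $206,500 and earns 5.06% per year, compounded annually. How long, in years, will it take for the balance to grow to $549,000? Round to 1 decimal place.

19.8 years

(1 + 0.0506)^t = 549,000/206,500 = 2.6586.
t·ln(1 + 0.0506) = ln(2.6586); t = 0.9778/0.0493614 ≈ 19.8089.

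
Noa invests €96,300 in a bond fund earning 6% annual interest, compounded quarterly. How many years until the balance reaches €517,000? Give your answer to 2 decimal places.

We need (1 + 0.015)^(4t) = 5.3686, so 4t = ln 5.3686 / ln 1.015 ≈ 112.8765.
t ≈ 112.8765/4 = 28.2191 years.

28.22 years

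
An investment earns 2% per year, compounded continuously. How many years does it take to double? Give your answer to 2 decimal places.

e^(0.02t) = 2, so 0.02t = ln 2 ≈ 0.69315.
t ≈ 0.69315/0.02 ≈ 34.6574.

34.66 years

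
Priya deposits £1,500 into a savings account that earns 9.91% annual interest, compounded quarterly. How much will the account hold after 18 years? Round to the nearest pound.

£8,737

Periodic rate = 9.91%/4 = 0.024775; periods = 4·18 = 72.
A = 1,500·(1 + 0.024775)^72 ≈ 1,500·5.824432056 ≈ 8,736.6481.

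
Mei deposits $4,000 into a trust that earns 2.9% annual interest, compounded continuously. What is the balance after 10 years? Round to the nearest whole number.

$5,346

A = P·e^(rt) = 4,000·e^(0.029·10) = 4,000·e^0.29.
e^0.29 ≈ 1.336427488, so A ≈ 5,345.7100.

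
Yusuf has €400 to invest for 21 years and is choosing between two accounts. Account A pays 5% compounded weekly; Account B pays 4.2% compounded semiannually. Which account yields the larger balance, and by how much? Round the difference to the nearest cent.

Account A, by €184.98

A: (1 + 0.05/52)^1092 ≈ 2.856209841, so 400 × 2.856209841 ≈ 1,142.4839.
B: (1 + 0.021)^42 ≈ 2.3937631, so 400 × 2.3937631 ≈ 957.5052.
Difference ≈ 184.9787 in favor of A.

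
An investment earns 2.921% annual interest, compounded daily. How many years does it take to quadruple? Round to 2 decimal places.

47.46 years

(1 + 0.0000800274)^(365t) = 4.
365t = ln 4 / ln(1 + 0.0000800274) ≈ 1.3863/8.00242e-05 ≈ 17323.4402.
t ≈ 47.4615.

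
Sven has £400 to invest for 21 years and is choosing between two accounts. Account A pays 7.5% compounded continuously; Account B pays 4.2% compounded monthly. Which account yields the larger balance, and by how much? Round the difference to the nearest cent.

Account A, by £967.49

A: e^(0.075·21) = e^1.575 ≈ 4.830741618, so 400 × 4.830741618 ≈ 1,932.2966.
B: (1 + 0.0035)^252 ≈ 2.4120092, so 400 × 2.4120092 ≈ 964.8037.
Difference ≈ 967.4930 in favor of A.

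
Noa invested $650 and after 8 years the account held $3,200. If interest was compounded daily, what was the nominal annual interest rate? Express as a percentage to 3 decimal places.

The 2920-period growth factor is 3,200/650 = 4.92308.
r/365 = 4.92308^(1/2920) − 1 ≈ 0.000546017, so r ≈ 365·0.000546017 = 19.92961%.

19.930%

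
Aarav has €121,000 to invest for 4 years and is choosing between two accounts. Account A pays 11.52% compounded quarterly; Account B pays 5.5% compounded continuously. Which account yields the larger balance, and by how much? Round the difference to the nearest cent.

Account A, by €39,806.18

Account A growth factor: (1 + 0.0288)^16 ≈ 1.5750534245; balance ≈ 190,581.4644.
Account B growth factor: e^(0.055·4) = e^0.22 ≈ 1.24607673059; balance ≈ 150,775.2844.
Account A is larger by 39,806.1800.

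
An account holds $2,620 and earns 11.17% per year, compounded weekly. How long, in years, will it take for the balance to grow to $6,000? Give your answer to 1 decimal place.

(1 + 0.00214808)^(52t) = 6,000/2,620 = 2.2901.
52t·ln(1 + 0.00214808) = ln(2.2901); 52t = 0.82859/0.00214577 ≈ 386.1476.
t ≈ 7.4259 years.

7.4 years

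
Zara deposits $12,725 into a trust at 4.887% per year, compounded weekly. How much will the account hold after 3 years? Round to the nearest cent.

$14,733.29

Growth factor = (1 + 0.04887/52)^156 ≈ 1.1578225749.
A ≈ 12,725 × 1.1578225749 ≈ 14,733.2923.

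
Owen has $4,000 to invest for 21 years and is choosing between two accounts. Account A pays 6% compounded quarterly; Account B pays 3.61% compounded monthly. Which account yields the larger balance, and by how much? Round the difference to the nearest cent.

Account A growth factor: (1 + 0.015)^84 ≈ 3.4925895395; balance ≈ 13,970.3582.
Account B growth factor: (1 + 0.0361/12)^252 ≈ 2.131789937; balance ≈ 8,527.1597.
Account A is larger by 5,443.1984.

Account A, by $5,443.20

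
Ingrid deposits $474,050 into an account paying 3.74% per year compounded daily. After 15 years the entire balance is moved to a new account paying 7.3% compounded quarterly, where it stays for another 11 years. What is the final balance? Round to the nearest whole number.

$1,840,964

After 15 years at 3.74%: 474,050 × 1.752373685042 ≈ 830,712.7454.
Then 11 years at 7.3%: 830,712.7454 × 2.216125879369 ≈ 1,840,964.0134.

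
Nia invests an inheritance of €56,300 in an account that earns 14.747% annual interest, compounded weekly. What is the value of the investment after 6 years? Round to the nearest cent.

Periodic rate = 14.747%/52 = 0.00283596; periods = 52·6 = 312.
A = 56,300·(1 + 0.14747/52)^312 ≈ 56,300·2.41951645768 ≈ 136,218.7766.

€136,218.78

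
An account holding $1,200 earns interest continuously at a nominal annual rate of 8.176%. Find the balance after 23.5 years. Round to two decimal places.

$8,196.29

A = P·e^(rt) = 1,200·e^(0.08176·23.5) = 1,200·e^1.92136.
e^1.92136 ≈ 6.830241284, so A ≈ 8,196.2895.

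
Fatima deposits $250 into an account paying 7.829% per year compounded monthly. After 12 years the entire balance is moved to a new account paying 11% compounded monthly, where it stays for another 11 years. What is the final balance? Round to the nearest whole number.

Phase 1: 250·(1 + 0.07829/12)^144 ≈ 637.7138.
Phase 2: 637.7138·(1 + 0.11/12)^132 ≈ 2,126.8076.

$2,127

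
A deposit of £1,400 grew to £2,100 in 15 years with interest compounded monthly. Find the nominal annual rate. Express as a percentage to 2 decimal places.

The 180-period growth factor is 2,100/1,400 = 1.5.
r/12 = 1.5^(1/180) − 1 ≈ 0.00225512, so r ≈ 12·0.00225512 = 2.70615%.

2.71%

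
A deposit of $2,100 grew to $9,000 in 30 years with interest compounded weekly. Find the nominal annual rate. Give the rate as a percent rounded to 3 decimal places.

4.853%

The 1560-period growth factor is 9,000/2,100 = 4.28571.
r/52 = 4.28571^(1/1560) − 1 ≈ 0.000933312, so r ≈ 52·0.000933312 = 4.85322%.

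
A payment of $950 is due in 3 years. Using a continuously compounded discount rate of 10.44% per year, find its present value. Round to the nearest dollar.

$695

P = A·e^(−rt) = 950·e^(−0.3132).
e^(−0.3132) ≈ 0.731103677, so P ≈ 694.5485.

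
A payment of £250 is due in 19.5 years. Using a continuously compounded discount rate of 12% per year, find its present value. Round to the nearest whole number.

P = A·e^(−rt) = 250·e^(−2.34).
e^(−2.34) ≈ 0.0963276382, so P ≈ 24.0819.

£24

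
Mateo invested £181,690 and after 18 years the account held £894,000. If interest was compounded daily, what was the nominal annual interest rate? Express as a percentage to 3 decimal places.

8.853%

(1 + r/365)^6570 = 894,000/181,690 = 4.92047.
1 + r/365 = 4.92047^(1/6570) ≈ 1.000243, so r/365 ≈ 0.000242557.
r ≈ 365·0.000242557 = 8.85332%.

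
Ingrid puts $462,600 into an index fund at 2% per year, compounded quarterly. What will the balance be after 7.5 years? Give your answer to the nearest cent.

Periodic rate = 2%/4 = 0.005; periods = 4·7.5 = 30.
A = 462,600·(1 + 0.005)^30 ≈ 462,600·1.1614000829 ≈ 537,263.6783.

$537,263.68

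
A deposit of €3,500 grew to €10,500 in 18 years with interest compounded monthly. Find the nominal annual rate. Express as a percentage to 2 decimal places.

The 216-period growth factor is 10,500/3,500 = 3.
r/12 = 3^(1/216) − 1 ≈ 0.00509912, so r ≈ 12·0.00509912 = 6.11895%.

6.12%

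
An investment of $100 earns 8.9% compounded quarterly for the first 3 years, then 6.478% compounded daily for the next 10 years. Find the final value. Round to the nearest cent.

$248.88

Phase 1: 100·(1 + 0.02225)^12 ≈ 130.2223.
Phase 2: 130.2223·(1 + 0.06478/365)^3650 ≈ 248.8837.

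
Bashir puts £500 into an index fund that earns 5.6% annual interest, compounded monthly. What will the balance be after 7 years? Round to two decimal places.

Growth factor = (1 + 0.056/12)^84 ≈ 1.47858887.
A ≈ 500 × 1.47858887 ≈ 739.2944.

£739.29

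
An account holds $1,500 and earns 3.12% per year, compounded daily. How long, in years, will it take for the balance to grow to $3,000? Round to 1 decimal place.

(1 + 0.0000854795)^(365t) = 3,000/1,500 = 2.
365t·ln(1 + 0.0000854795) = ln(2); 365t = 0.69315/8.54758e-05 ≈ 8109.2799.
t ≈ 22.2172 years.

22.2 years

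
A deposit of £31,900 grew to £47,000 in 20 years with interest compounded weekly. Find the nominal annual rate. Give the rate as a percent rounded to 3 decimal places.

1.938%

The 1040-period growth factor is 47,000/31,900 = 1.47335.
r/52 = 1.47335^(1/1040) − 1 ≈ 0.000372706, so r ≈ 52·0.000372706 = 1.93807%.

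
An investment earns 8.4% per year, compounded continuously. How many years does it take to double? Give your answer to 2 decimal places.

8.25 years

e^(0.084t) = 2, so 0.084t = ln 2 ≈ 0.69315.
t ≈ 0.69315/0.084 ≈ 8.2518.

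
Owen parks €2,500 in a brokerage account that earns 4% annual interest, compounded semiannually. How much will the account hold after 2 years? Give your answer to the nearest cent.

€2,706.08

Growth factor = (1 + 0.02)^4 ≈ 1.08243216.
A ≈ 2,500 × 1.08243216 ≈ 2,706.0804.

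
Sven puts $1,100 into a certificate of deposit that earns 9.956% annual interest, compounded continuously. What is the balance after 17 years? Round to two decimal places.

$5,976.47

A = P·e^(rt) = 1,100·e^(0.09956·17) = 1,100·e^1.69252.
e^1.69252 ≈ 5.433155019, so A ≈ 5,976.4705.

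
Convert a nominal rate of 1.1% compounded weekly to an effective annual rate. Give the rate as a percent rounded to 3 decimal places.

1.106%

EAR = (1 + 1.1%/52)^52 − 1 = (1 + 0.000211538)^52 − 1.
(1 + 0.000211538)^52 ≈ 1.01106, so EAR ≈ 1.10595%.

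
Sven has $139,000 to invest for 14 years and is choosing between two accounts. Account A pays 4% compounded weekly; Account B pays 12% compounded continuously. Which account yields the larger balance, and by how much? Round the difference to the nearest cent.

Account B, by $502,521.18

A: (1 + 0.04/52)^728 ≈ 1.75029566619, so 139,000 × 1.75029566619 ≈ 243,291.0976.
B: e^(0.12·14) = e^1.68 ≈ 5.36555597112, so 139,000 × 5.36555597112 ≈ 745,812.2800.
Difference ≈ 502,521.1824 in favor of B.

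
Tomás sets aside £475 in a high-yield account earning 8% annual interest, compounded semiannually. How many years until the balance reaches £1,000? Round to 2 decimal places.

9.49 years

(1 + 0.04)^(2t) = 1,000/475 = 2.1053.
2t·ln(1 + 0.04) = ln(2.1053); 2t = 0.74444/0.0392207 ≈ 18.9808.
t ≈ 9.4904 years.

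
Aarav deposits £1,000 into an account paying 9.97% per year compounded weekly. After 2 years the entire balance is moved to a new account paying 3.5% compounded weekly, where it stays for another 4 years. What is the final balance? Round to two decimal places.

£1,403.77

Phase 1: 1,000·(1 + 0.0997/52)^104 ≈ 1,220.4371.
Phase 2: 1,220.4371·(1 + 0.035/52)^208 ≈ 1,403.7707.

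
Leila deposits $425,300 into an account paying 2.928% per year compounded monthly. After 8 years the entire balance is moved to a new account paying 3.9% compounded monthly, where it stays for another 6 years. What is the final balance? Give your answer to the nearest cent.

Phase 1: 425,300·(1 + 0.00244)^96 ≈ 537,403.6529.
Phase 2: 537,403.6529·(1 + 0.00325)^72 ≈ 678,829.5502.

$678,829.55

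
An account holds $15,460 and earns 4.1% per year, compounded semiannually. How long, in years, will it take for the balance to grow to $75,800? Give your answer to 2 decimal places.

(1 + 0.0205)^(2t) = 75,800/15,460 = 4.903.
2t·ln(1 + 0.0205) = ln(4.903); 2t = 1.5898/0.0202927 ≈ 78.3455.
t ≈ 39.1728 years.

39.17 years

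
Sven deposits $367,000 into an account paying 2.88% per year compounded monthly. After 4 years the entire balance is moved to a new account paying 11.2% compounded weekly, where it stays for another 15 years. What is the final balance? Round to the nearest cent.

$2,205,296.38

After 4 years at 2.88%: 367,000 × 1.121942974325 ≈ 411,753.0716.
Then 15 years at 11.2%: 411,753.0716 × 5.355871109852 ≈ 2,205,296.3805.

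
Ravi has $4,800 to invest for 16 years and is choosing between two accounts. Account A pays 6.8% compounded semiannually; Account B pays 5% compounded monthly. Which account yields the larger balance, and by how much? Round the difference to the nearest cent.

Account A growth factor: (1 + 0.034)^32 ≈ 2.9151253913; balance ≈ 13,992.6019.
Account B growth factor: (1 + 0.05/12)^192 ≈ 2.2218450372; balance ≈ 10,664.8562.
Account A is larger by 3,327.7457.

Account A, by $3,327.75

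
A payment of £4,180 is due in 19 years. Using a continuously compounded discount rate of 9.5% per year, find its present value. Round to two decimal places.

£687.50

P = A·e^(−rt) = 4,180·e^(−1.805).
e^(−1.805) ≈ 0.1644744566, so P ≈ 687.5032.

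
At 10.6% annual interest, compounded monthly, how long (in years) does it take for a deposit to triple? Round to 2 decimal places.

10.41 years

(1 + 0.00883333)^(12t) = 3.
12t = ln 3 / ln(1 + 0.00883333) ≈ 1.0986/0.00879455 ≈ 124.9197.
t ≈ 10.4100.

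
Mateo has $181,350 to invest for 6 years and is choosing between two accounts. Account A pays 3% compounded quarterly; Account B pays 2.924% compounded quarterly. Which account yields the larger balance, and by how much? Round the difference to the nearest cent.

A: (1 + 0.0075)^24 ≈ 1.19641352939, so 181,350 × 1.19641352939 ≈ 216,969.5936.
B: (1 + 0.00731)^24 ≈ 1.19101022399, so 181,350 × 1.19101022399 ≈ 215,989.7041.
Difference ≈ 979.8894 in favor of A.

Account A, by $979.89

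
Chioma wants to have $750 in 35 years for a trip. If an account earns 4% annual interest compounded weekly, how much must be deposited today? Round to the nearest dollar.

$185

Growth factor = (1 + 0.04/52)^1820 ≈ 4.0530181.
P = 750/4.0530181 ≈ 185.0473.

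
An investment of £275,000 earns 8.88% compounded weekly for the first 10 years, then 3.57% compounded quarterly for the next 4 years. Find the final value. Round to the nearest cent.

£769,838.13

Phase 1: 275,000·(1 + 0.0888/52)^520 ≈ 667,816.7065.
Phase 2: 667,816.7065·(1 + 0.008925)^16 ≈ 769,838.1252.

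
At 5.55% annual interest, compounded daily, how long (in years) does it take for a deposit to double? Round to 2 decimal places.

12.49 years

(1 + 0.000152055)^(365t) = 2.
365t = ln 2 / ln(1 + 0.000152055) ≈ 0.69315/0.000152043 ≈ 4558.8821.
t ≈ 12.4901.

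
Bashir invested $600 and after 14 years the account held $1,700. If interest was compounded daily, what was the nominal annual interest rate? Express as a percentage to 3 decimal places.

7.440%

The 5110-period growth factor is 1,700/600 = 2.83333.
r/365 = 2.83333^(1/5110) − 1 ≈ 0.000203828, so r ≈ 365·0.000203828 = 7.43971%.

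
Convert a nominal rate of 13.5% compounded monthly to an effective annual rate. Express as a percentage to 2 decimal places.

14.37%

One year is 12 periods at 0.01125 each: (1 + 0.01125)^12 ≈ 1.143674.
EAR = 1.143674 − 1 ≈ 14.36744%.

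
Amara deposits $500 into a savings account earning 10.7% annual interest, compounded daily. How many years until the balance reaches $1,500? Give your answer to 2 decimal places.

10.27 years

We need (1 + 0.000293151)^(365t) = 3, so 365t = ln 3 / ln 1.000293 ≈ 3748.1519.
t ≈ 3748.1519/365 = 10.2689 years.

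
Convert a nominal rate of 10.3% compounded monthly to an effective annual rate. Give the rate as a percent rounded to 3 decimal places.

10.800%

EAR = (1 + 10.3%/12)^12 − 1 = (1 + 0.00858333)^12 − 1.
(1 + 0.00858333)^12 ≈ 1.108004, so EAR ≈ 10.80043%.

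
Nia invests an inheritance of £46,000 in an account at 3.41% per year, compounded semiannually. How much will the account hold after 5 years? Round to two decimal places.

Periodic rate = 3.41%/2 = 0.01705; periods = 2·5 = 10.
A = 46,000·(1 + 0.01705)^10 ≈ 46,000·1.1841945048 ≈ 54,472.9472.

£54,472.95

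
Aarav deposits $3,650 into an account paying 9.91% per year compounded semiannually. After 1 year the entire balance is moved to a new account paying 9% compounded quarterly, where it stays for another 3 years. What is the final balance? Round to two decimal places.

Phase 1: 3,650·(1 + 0.04955)^2 ≈ 4,020.6765.
Phase 2: 4,020.6765·(1 + 0.0225)^12 ≈ 5,251.2045.

$5,251.20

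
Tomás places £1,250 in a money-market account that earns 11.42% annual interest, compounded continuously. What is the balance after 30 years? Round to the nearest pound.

£38,442

A = P·e^(rt) = 1,250·e^(0.1142·30) = 1,250·e^3.426.
e^3.426 ≈ 30.753382863, so A ≈ 38,441.7286.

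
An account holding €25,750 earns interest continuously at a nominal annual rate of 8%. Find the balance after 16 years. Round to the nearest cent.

€92,613.47

A = P·e^(rt) = 25,750·e^(0.08·16) = 25,750·e^1.28.
e^1.28 ≈ 3.5966397256, so A ≈ 92,613.4729.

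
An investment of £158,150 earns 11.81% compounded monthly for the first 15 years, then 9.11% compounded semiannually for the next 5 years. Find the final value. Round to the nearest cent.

After 15 years at 11.81%: 158,150 × 5.828965379926 ≈ 921,850.8748.
Then 5 years at 9.11%: 921,850.8748 × 1.561162330544 ≈ 1,439,158.8602.

£1,439,158.86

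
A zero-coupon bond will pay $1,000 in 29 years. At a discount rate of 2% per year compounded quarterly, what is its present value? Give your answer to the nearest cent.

$560.71

Periodic rate = 2%/4 = 0.005; 116 periods.
P = 1,000/(1 + 0.005)^116 ≈ 1,000/1.78345914 ≈ 560.7081.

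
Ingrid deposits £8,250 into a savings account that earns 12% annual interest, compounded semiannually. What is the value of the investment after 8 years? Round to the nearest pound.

£20,958

Periodic rate = 12%/2 = 0.06; periods = 2·8 = 16.
A = 8,250·(1 + 0.06)^16 ≈ 8,250·2.5403516847 ≈ 20,957.9014.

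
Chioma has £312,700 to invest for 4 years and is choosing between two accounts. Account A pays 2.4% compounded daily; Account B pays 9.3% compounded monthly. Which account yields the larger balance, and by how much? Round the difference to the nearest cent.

Account B, by £108,756.60

A: (1 + 0.024/365)^1460 ≈ 1.10075558998, so 312,700 × 1.10075558998 ≈ 344,206.2730.
B: (1 + 0.00775)^48 ≈ 1.44855412639, so 312,700 × 1.44855412639 ≈ 452,962.8753.
Difference ≈ 108,756.6023 in favor of B.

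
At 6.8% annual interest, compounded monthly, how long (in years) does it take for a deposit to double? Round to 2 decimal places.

10.22 years

(1 + 0.00566667)^(12t) = 2.
12t = ln 2 / ln(1 + 0.00566667) ≈ 0.69315/0.00565067 ≈ 122.6663.
t ≈ 10.2222.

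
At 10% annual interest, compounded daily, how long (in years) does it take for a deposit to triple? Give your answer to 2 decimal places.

(1 + 0.000273973)^(365t) = 3.
365t = ln 3 / ln(1 + 0.000273973) ≈ 1.0986/0.000273935 ≈ 4010.4841.
t ≈ 10.9876.

10.99 years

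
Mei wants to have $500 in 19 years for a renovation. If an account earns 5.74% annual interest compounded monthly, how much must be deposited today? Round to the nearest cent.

Periodic rate = 5.74%/12 = 0.00478333; 228 periods.
P = 500/(1 + 0.0574/12)^228 ≈ 500/2.96833128 ≈ 168.4448.

$168.44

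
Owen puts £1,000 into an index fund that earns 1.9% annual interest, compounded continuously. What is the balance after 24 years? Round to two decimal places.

£1,577.75

A = P·e^(rt) = 1,000·e^(0.019·24) = 1,000·e^0.456.
e^0.456 ≈ 1.577750345, so A ≈ 1,577.7503.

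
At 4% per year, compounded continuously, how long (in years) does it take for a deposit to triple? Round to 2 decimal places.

e^(0.04t) = 3, so 0.04t = ln 3 ≈ 1.0986.
t ≈ 1.0986/0.04 ≈ 27.4653.

27.47 years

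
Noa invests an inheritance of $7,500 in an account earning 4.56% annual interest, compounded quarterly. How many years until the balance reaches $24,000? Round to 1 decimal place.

We need (1 + 0.0114)^(4t) = 3.2, so 4t = ln 3.2 / ln 1.0114 ≈ 102.6112.
t ≈ 102.6112/4 = 25.6528 years.

25.7 years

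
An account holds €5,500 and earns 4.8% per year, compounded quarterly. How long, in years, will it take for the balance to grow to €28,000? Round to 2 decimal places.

34.11 years

We need (1 + 0.012)^(4t) = 5.0909, so 4t = ln 5.0909 / ln 1.012 ≈ 136.4335.
t ≈ 136.4335/4 = 34.1084 years.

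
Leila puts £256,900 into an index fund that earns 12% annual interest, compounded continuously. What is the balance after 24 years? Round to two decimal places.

A = P·e^(rt) = 256,900·e^(0.12·24) = 256,900·e^2.88.
e^2.88 ≈ 17.81427317961, so A ≈ 4,576,486.7798.

£4,576,486.78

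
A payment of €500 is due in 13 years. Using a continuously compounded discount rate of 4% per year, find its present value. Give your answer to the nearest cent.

P = A·e^(−rt) = 500·e^(−0.52).
e^(−0.52) ≈ 0.594520548, so P ≈ 297.2603.

€297.26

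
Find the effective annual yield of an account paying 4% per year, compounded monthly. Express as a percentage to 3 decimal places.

One year is 12 periods at 0.00333333 each: (1 + 0.00333333)^12 ≈ 1.040742.
EAR = 1.040742 − 1 ≈ 4.07415%.

4.074%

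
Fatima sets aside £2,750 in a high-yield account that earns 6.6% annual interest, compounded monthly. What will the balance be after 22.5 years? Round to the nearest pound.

£12,092

Periodic rate = 6.6%/12 = 0.0055; periods = 12·22.5 = 270.
A = 2,750·(1 + 0.0055)^270 ≈ 2,750·4.3970381312 ≈ 12,091.8549.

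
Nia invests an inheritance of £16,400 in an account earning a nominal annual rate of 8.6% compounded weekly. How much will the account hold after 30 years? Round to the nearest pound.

Periodic rate = 8.6%/52 = 0.00165385; periods = 52·30 = 1560.
A = 16,400·(1 + 0.086/52)^1560 ≈ 16,400·13.1690435249 ≈ 215,972.3138.

£215,972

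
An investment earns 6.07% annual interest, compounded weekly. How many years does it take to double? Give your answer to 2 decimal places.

(1 + 0.00116731)^(52t) = 2.
52t = ln 2 / ln(1 + 0.00116731) ≈ 0.69315/0.00116663 ≈ 594.1464.
t ≈ 11.4259.

11.43 years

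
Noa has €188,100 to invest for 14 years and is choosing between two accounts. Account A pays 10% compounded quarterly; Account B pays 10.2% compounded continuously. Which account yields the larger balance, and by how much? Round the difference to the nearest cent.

Account A growth factor: (1 + 0.025)^56 ≈ 3.98599235992; balance ≈ 749,765.1629.
Account B growth factor: e^(0.102·14) = e^1.428 ≈ 4.17035014537; balance ≈ 784,442.8623.
Account B is larger by 34,677.6994.

Account B, by €34,677.70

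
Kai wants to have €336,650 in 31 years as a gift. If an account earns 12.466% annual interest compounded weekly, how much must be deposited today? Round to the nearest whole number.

Periodic rate = 12.466%/52 = 0.00239731; 1612 periods.
P = 336,650/(1 + 0.12466/52)^1612 ≈ 336,650/47.4575316217 ≈ 7,093.7107.

€7,094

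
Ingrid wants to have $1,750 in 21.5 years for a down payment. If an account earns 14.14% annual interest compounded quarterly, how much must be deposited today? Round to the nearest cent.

$88.21

Growth factor = (1 + 0.03535)^86 ≈ 19.83801224.
P = 1,750/19.83801224 ≈ 88.2145.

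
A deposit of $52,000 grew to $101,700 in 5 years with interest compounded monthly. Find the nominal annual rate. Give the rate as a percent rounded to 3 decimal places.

13.491%

(1 + r/12)^60 = 101,700/52,000 = 1.95577.
1 + r/12 = 1.95577^(1/60) ≈ 1.011242, so r/12 ≈ 0.0112425.
r ≈ 12·0.0112425 = 13.49094%.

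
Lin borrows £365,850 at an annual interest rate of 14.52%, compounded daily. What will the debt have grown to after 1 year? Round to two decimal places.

Periodic rate = 14.52%/365 = 0.000397808; periods = 365·1 = 365.
A = 365,850·(1 + 0.1452/365)^365 ≈ 365,850·1.15623741653 ≈ 423,009.4588.

£423,009.46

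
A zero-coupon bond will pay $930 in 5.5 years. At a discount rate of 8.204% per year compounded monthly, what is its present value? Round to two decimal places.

$593.18

Periodic rate = 8.204%/12 = 0.00683667; 66 periods.
P = 930/(1 + 0.08204/12)^66 ≈ 930/1.56781758 ≈ 593.1813.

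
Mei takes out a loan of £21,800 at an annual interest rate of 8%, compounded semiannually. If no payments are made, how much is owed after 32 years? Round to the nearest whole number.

Periodic rate = 8%/2 = 0.04; periods = 2·32 = 64.
A = 21,800·(1 + 0.04)^64 ≈ 21,800·12.3064761713 ≈ 268,281.1805.

£268,281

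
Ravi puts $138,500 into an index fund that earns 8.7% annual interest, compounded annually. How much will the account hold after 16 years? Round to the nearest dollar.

$526,166

Annual rate = 8.7% = 0.087; years = 16.
A = 138,500·(1 + 0.087)^16 ≈ 138,500·3.79902984514 ≈ 526,165.6336.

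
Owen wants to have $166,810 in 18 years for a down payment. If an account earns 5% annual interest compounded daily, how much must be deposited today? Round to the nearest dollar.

$67,824

Growth factor = (1 + 0.05/365)^6570 ≈ 2.4594515103.
P = 166,810/2.4594515103 ≈ 67,824.0654.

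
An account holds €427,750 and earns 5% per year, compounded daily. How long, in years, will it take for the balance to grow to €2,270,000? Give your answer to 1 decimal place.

(1 + 0.000136986)^(365t) = 2,270,000/427,750 = 5.3068.
365t·ln(1 + 0.000136986) = ln(5.3068); 365t = 1.669/0.000136977 ≈ 12184.5067.
t ≈ 33.3822 years.

33.4 years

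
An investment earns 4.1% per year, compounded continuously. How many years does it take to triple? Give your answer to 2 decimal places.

e^(0.041t) = 3, so 0.041t = ln 3 ≈ 1.0986.
t ≈ 1.0986/0.041 ≈ 26.7954.

26.80 years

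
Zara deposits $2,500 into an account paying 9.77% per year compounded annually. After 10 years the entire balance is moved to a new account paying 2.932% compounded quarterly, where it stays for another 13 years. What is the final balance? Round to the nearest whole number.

After 10 years at 9.77%: 2,500 × 2.54001711 ≈ 6,350.0428.
Then 13 years at 2.932%: 6,350.0428 × 1.461948065 ≈ 9,283.4327.

$9,283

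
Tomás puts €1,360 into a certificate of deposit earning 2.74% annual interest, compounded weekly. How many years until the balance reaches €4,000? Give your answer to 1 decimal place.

(1 + 0.000526923)^(52t) = 4,000/1,360 = 2.9412.
52t·ln(1 + 0.000526923) = ln(2.9412); 52t = 1.0788/0.000526784 ≈ 2047.9154.
t ≈ 39.3830 years.

39.4 years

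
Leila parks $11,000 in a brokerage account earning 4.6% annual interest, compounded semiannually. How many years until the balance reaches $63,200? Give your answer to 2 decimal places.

38.44 years

(1 + 0.023)^(2t) = 63,200/11,000 = 5.7455.
2t·ln(1 + 0.023) = ln(5.7455); 2t = 1.7484/0.0227395 ≈ 76.8887.
t ≈ 38.4443 years.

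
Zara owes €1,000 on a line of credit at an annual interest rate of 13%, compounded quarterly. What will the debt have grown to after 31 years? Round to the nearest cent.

Growth factor = (1 + 0.0325)^124 ≈ 52.767616874.
A ≈ 1,000 × 52.767616874 ≈ 52,767.6169.

€52,767.62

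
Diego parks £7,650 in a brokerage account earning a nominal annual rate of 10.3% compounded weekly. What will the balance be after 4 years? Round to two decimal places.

£11,545.53

Periodic rate = 10.3%/52 = 0.00198077; periods = 52·4 = 208.
A = 7,650·(1 + 0.103/52)^208 ≈ 7,650·1.5092193035 ≈ 11,545.5277.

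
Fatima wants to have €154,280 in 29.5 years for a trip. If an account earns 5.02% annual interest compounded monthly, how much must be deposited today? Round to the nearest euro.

€35,197

Growth factor = (1 + 0.0502/12)^354 ≈ 4.38334031417.
P = 154,280/4.38334031417 ≈ 35,196.9021.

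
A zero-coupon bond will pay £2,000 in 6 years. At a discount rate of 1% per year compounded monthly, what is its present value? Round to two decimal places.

£1,883.58

Periodic rate = 1%/12 = 0.000833333; 72 periods.
P = 2,000/(1 + 0.01/12)^72 ≈ 2,000/1.061810016 ≈ 1,883.5761.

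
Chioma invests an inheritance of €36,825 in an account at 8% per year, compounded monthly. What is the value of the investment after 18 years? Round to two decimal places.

€154,686.14

Periodic rate = 8%/12 = 0.00666667; periods = 12·18 = 216.
A = 36,825·(1 + 0.08/12)^216 ≈ 36,825·4.20057418741 ≈ 154,686.1445.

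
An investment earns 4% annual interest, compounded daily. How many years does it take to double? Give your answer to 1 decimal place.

17.3 years

(1 + 0.000109589)^(365t) = 2.
365t = ln 2 / ln(1 + 0.000109589) ≈ 0.69315/0.000109583 ≈ 6325.3146.
t ≈ 17.3296.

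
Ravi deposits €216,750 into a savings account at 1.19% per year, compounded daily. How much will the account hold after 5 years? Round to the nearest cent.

Growth factor = (1 + 0.0119/365)^1825 ≈ 1.06130473161.
A ≈ 216,750 × 1.06130473161 ≈ 230,037.8006.

€230,037.80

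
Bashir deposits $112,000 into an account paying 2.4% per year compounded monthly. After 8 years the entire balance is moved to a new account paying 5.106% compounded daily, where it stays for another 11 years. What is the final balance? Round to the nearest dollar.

$237,918

Phase 1: 112,000·(1 + 0.002)^96 ≈ 135,681.0793.
Phase 2: 135,681.0793·(1 + 0.05106/365)^4015 ≈ 237,918.4208.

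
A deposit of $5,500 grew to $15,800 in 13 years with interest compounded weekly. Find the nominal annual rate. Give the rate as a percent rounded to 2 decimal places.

8.12%

The 676-period growth factor is 15,800/5,500 = 2.87273.
r/52 = 2.87273^(1/676) − 1 ≈ 0.00156226, so r ≈ 52·0.00156226 = 8.12374%.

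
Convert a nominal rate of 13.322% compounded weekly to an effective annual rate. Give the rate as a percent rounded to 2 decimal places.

EAR = (1 + 13.322%/52)^52 − 1 = (1 + 0.00256192)^52 − 1.
(1 + 0.00256192)^52 ≈ 1.142307, so EAR ≈ 14.23067%.

14.23%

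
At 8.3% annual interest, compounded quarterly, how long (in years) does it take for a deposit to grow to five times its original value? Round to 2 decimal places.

(1 + 0.02075)^(4t) = 5.
4t = ln 5 / ln(1 + 0.02075) ≈ 1.6094/0.0205377 ≈ 78.3652.
t ≈ 19.5913.

19.59 years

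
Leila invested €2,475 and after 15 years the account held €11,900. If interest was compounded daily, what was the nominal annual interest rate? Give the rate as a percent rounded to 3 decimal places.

10.470%

The 5475-period growth factor is 11,900/2,475 = 4.80808.
r/365 = 4.80808^(1/5475) − 1 ≈ 0.000286854, so r ≈ 365·0.000286854 = 10.47015%.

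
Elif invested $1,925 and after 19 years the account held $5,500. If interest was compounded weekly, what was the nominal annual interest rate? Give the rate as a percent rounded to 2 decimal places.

(1 + r/52)^988 = 5,500/1,925 = 2.85714.
1 + r/52 = 2.85714^(1/988) ≈ 1.001063, so r/52 ≈ 0.00106314.
r ≈ 52·0.00106314 = 5.52832%.

5.53%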